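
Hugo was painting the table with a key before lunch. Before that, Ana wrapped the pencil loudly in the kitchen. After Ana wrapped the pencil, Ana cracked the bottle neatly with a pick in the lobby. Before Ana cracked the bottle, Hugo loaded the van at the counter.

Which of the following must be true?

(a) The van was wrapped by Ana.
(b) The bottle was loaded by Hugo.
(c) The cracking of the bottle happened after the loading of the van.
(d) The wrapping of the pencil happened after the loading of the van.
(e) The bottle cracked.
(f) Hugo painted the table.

(a) Not entailed — Ana wrapped the pencil, not the van; the van belongs to the loading event.
(b) Not entailed — Hugo loaded the van, not the bottle; the bottle belongs to the cracking event.
(c) Entailed — the narrative places the loading before the cracking.
(d) Not entailed — the narrative doesn't order the loading relative to the wrapping.
(e) Entailed — 'Ana cracked the bottle' is causative; it entails the inchoative 'the bottle cracked'.
(f) Not entailed — 'was painting' is progressive on an accomplishment; it does not entail the completed 'painted'.

(c), (e)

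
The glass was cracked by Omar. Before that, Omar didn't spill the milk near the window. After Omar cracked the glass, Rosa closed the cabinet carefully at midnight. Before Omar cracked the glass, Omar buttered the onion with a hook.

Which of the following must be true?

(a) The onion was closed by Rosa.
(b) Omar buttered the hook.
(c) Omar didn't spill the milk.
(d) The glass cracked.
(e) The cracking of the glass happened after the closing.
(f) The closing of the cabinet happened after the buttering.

(a) Not entailed — Rosa closed the cabinet, not the onion; the onion belongs to the buttering event.
(b) Not entailed — the hook is the instrument, not what was buttered.
(c) Not entailed — dropping 'near the window' under negation is not valid — the original leaves open that Omar spilled the milk some other way.
(d) Entailed — 'Omar cracked the glass' is causative; it entails the inchoative 'the glass cracked'.
(e) Not entailed — the narrative places the cracking before the closing, not after.
(f) Entailed — the narrative places the buttering before the closing.

(d), (f)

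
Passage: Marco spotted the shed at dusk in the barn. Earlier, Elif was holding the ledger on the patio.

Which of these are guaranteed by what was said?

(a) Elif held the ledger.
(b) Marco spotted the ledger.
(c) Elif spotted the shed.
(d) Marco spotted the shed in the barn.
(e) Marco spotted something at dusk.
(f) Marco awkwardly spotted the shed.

(a), (d), (e)

(a) Entailed — 'hold' is an activity; 'was holding' entails that some holding happened, so 'held' holds.
(b) Not entailed — Marco spotted the shed, not the ledger; the ledger belongs to the holding event.
(c) Not entailed — the passage has Marco spotting the shed, not Elif.
(d) Entailed — dropping 'at dusk' leaves a sub-description the original still satisfies.
(e) Entailed — this follows by dropping conjuncts from the spotting event's description.
(f) Not entailed — 'awkwardly' adds information not in the original event.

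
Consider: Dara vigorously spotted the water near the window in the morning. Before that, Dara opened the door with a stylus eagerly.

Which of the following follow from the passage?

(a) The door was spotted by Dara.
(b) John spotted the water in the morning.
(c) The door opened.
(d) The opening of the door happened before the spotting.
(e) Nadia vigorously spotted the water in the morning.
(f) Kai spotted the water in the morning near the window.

(c), (d)

(a) Not entailed — Dara spotted the water, not the door; the door belongs to the opening event.
(b) Not entailed — the passage has Dara spotting the water, not John.
(c) Entailed — 'Dara opened the door' is causative; it entails the inchoative 'the door opened'.
(d) Entailed — the narrative places the opening before the spotting.
(e) Not entailed — the passage has Dara spotting the water, not Nadia.
(f) Not entailed — the passage has Dara spotting the water, not Kai.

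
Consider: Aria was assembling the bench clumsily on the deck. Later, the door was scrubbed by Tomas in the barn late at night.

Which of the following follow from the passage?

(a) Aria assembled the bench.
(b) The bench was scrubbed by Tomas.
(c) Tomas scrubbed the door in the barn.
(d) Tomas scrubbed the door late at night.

(c), (d)

(a) Not entailed — 'was assembling' is progressive on an accomplishment; it does not entail the completed 'assembled'.
(b) Not entailed — Tomas scrubbed the door, not the bench; the bench belongs to the assembling event.
(c) Entailed — dropping 'late at night' leaves a sub-description the original still satisfies.
(d) Entailed — the original entails any weakening of itself; this just drops 'in the barn'.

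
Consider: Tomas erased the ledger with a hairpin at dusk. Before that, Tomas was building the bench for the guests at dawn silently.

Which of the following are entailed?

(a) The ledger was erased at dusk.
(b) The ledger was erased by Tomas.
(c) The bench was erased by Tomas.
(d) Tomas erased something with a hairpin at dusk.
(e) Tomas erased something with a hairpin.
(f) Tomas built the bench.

(a), (b), (d), (e)

(a) Entailed — the original entails any weakening of itself; this just drops 'with a hairpin' and generalizes the agent.
(b) Entailed — the original entails any weakening of itself; this just drops 'with a hairpin', 'at dusk'.
(c) Not entailed — Tomas erased the ledger, not the bench; the bench belongs to the building event.
(d) Entailed — the original entails any weakening of itself; this just generalizes the patient.
(e) Entailed — the original entails any weakening of itself; this just drops 'at dusk' and generalizes the patient.
(f) Not entailed — 'was building' is progressive on an accomplishment; it does not entail the completed 'built'.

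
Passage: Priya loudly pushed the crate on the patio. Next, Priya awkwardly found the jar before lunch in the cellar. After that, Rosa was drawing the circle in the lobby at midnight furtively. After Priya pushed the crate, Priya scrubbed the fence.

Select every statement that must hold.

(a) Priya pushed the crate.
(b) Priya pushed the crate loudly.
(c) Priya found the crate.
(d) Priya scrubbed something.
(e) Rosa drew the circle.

(a), (b), (d)

(a) Entailed — every conjunct here is already in the original pushing event.
(b) Entailed — the original entails any weakening of itself; this just drops 'on the patio'.
(c) Not entailed — Priya found the jar, not the crate; the crate belongs to the pushing event.
(d) Entailed — this follows by dropping conjuncts from the scrubbing event's description.
(e) Not entailed — 'was drawing' is progressive on an accomplishment; it does not entail the completed 'drew'.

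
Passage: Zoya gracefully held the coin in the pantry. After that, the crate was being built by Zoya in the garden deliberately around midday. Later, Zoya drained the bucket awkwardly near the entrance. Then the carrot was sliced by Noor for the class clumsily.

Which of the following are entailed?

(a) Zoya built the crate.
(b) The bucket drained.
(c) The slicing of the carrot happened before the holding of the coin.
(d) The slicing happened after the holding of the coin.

(b), (d)

(a) Not entailed — 'was building' is progressive on an accomplishment; it does not entail the completed 'built'.
(b) Entailed — 'Zoya drained the bucket' is causative; it entails the inchoative 'the bucket drained'.
(c) Not entailed — the narrative places the holding before the slicing, not after.
(d) Entailed — the narrative places the holding before the slicing.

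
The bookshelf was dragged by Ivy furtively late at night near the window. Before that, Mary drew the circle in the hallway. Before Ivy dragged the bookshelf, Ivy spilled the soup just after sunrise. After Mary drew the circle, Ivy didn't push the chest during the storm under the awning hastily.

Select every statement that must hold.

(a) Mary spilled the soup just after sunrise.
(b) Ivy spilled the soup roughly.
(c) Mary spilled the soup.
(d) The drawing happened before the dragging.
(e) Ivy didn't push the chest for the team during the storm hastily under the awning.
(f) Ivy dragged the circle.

(a) Not entailed — the passage has Ivy spilling the soup, not Mary.
(b) Not entailed — 'roughly' adds information not in the original event.
(c) Not entailed — the passage has Ivy spilling the soup, not Mary.
(d) Entailed — the narrative places the drawing before the dragging.
(e) Entailed — under negation, adding a further restriction is entailed: if no such pushing event occurred, none occurred for the team either.
(f) Not entailed — Ivy dragged the bookshelf, not the circle; the circle belongs to the drawing event.

(d), (e)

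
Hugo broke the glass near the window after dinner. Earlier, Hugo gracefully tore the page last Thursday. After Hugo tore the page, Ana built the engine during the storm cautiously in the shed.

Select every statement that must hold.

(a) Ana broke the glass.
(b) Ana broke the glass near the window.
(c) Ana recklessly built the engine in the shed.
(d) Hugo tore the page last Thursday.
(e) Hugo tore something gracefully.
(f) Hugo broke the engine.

(a) Not entailed — the passage has Hugo breaking the glass, not Ana.
(b) Not entailed — the passage has Hugo breaking the glass, not Ana.
(c) Not entailed — 'recklessly' adds a manner not in (and inconsistent with) the original.
(d) Entailed — this follows by dropping conjuncts from the tearing event's description.
(e) Entailed — this follows by dropping conjuncts from the tearing event's description.
(f) Not entailed — Hugo broke the glass, not the engine; the engine belongs to the building event.

(d), (e)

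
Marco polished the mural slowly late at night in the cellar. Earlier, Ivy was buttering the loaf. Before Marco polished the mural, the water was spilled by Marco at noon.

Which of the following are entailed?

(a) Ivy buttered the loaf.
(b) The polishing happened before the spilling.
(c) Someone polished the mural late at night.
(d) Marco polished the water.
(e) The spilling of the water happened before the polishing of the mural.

(a) Not entailed — 'was buttering' is progressive on an accomplishment; it does not entail the completed 'buttered'.
(b) Not entailed — the narrative places the spilling before the polishing, not after.
(c) Entailed — every conjunct here is already in the original polishing event.
(d) Not entailed — Marco polished the mural, not the water; the water belongs to the spilling event.
(e) Entailed — the narrative places the spilling before the polishing.

(c), (e)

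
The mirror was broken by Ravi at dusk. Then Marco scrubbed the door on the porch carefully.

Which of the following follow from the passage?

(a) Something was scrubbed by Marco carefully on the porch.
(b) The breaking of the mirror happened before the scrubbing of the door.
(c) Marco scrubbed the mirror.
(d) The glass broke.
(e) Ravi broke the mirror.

(a) Entailed — generalizing the patient leaves a sub-description the original still satisfies.
(b) Entailed — the narrative places the breaking before the scrubbing.
(c) Not entailed — Marco scrubbed the door, not the mirror; the mirror belongs to the breaking event.
(d) Not entailed — the mirror is what broke, not the glass.
(e) Entailed — every conjunct here is already in the original breaking event.

(a), (b), (e)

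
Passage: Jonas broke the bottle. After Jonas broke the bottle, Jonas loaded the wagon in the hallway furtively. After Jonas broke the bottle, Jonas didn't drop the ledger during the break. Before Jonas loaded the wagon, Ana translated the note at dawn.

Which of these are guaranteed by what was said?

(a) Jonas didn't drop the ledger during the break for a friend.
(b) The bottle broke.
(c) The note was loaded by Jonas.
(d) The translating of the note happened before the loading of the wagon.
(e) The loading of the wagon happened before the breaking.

(a) Entailed — under negation, adding a further restriction is entailed: if no such dropping event occurred, none occurred for a friend either.
(b) Entailed — 'Jonas broke the bottle' is causative; it entails the inchoative 'the bottle broke'.
(c) Not entailed — Jonas loaded the wagon, not the note; the note belongs to the translating event.
(d) Entailed — the narrative places the translating before the loading.
(e) Not entailed — the narrative places the breaking before the loading, not after.

(a), (b), (d)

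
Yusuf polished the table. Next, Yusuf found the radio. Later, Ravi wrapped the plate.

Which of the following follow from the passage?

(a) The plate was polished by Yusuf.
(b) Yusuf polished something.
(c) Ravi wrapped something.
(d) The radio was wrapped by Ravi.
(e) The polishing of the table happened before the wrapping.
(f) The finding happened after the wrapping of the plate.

(b), (c), (e)

(a) Not entailed — Yusuf polished the table, not the plate; the plate belongs to the wrapping event.
(b) Entailed — generalizing the patient leaves a sub-description the original still satisfies.
(c) Entailed — every conjunct here is already in the original wrapping event.
(d) Not entailed — Ravi wrapped the plate, not the radio; the radio belongs to the finding event.
(e) Entailed — the narrative places the polishing before the wrapping.
(f) Not entailed — the narrative places the finding before the wrapping, not after.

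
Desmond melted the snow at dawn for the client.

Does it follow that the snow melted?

yes

'Desmond melted the snow' is the causative; it entails the inchoative 'the snow melted'.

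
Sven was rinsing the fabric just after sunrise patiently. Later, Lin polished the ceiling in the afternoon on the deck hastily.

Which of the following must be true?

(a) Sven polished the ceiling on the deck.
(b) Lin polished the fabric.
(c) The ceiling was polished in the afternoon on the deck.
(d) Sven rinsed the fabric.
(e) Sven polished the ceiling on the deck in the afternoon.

(c), (d)

(a) Not entailed — the passage has Lin polishing the ceiling, not Sven.
(b) Not entailed — Lin polished the ceiling, not the fabric; the fabric belongs to the rinsing event.
(c) Entailed — dropping 'hastily' and generalizing the agent leaves a sub-description the original still satisfies.
(d) Entailed — 'rinse' is an activity; 'was rinsing' entails that some rinsing happened, so 'rinsed' holds.
(e) Not entailed — the passage has Lin polishing the ceiling, not Sven.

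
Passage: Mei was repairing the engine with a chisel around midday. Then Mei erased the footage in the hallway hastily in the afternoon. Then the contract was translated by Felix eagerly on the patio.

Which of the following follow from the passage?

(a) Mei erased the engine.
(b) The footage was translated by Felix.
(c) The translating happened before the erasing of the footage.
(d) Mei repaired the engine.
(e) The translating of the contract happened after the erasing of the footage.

(e)

(a) Not entailed — Mei erased the footage, not the engine; the engine belongs to the repairing event.
(b) Not entailed — Felix translated the contract, not the footage; the footage belongs to the erasing event.
(c) Not entailed — the narrative places the erasing before the translating, not after.
(d) Not entailed — 'was repairing' is progressive on an accomplishment; it does not entail the completed 'repaired'.
(e) Entailed — the narrative places the erasing before the translating.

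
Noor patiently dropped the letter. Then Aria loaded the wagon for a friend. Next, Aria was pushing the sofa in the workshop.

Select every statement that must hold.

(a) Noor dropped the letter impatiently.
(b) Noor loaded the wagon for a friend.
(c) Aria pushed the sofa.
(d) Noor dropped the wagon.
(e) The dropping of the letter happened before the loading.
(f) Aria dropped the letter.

(c), (e)

(a) Not entailed — 'impatiently' adds a manner not in (and inconsistent with) the original.
(b) Not entailed — the passage has Aria loading the wagon, not Noor.
(c) Entailed — 'push' is an activity; 'was pushing' entails that some pushing happened, so 'pushed' holds.
(d) Not entailed — Noor dropped the letter, not the wagon; the wagon belongs to the loading event.
(e) Entailed — the narrative places the dropping before the loading.
(f) Not entailed — the passage has Noor dropping the letter, not Aria.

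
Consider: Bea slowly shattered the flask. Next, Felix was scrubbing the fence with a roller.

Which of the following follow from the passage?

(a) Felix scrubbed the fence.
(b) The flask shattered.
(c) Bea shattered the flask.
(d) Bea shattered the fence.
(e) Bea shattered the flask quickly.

(a) Entailed — 'scrub' is an activity; 'was scrubbing' entails that some scrubbing happened, so 'scrubbed' holds.
(b) Entailed — 'Bea shattered the flask' is causative; it entails the inchoative 'the flask shattered'.
(c) Entailed — this follows by dropping conjuncts from the shattering event's description.
(d) Not entailed — Bea shattered the flask, not the fence; the fence belongs to the scrubbing event.
(e) Not entailed — 'quickly' adds a manner not in (and inconsistent with) the original.

(a), (b), (c)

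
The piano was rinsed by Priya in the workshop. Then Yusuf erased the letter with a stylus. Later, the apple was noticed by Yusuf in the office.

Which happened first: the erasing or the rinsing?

The connectives place the rinsing before the erasing.

the rinsing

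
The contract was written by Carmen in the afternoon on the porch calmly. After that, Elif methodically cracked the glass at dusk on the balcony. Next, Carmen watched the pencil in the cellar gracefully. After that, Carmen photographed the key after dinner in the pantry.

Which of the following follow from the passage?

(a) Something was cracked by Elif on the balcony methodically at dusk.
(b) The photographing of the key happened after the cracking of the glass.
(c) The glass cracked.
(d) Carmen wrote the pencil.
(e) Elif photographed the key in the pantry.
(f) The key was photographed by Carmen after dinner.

(a), (b), (c), (f)

(a) Entailed — the original entails any weakening of itself; this just generalizes the patient.
(b) Entailed — the narrative places the cracking before the photographing.
(c) Entailed — 'Elif cracked the glass' is causative; it entails the inchoative 'the glass cracked'.
(d) Not entailed — Carmen wrote the contract, not the pencil; the pencil belongs to the watching event.
(e) Not entailed — the passage has Carmen photographing the key, not Elif.
(f) Entailed — the original entails any weakening of itself; this just drops 'in the pantry'.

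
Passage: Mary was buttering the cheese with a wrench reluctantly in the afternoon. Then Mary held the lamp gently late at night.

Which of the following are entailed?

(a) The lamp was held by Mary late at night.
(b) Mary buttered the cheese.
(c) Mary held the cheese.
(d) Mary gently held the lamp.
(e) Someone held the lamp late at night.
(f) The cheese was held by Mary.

(a) Entailed — the original entails any weakening of itself; this just drops 'gently'.
(b) Not entailed — 'was buttering' is progressive on an accomplishment; it does not entail the completed 'buttered'.
(c) Not entailed — Mary held the lamp, not the cheese; the cheese belongs to the buttering event.
(d) Entailed — every conjunct here is already in the original holding event.
(e) Entailed — the original entails any weakening of itself; this just drops 'gently' and generalizes the agent.
(f) Not entailed — Mary held the lamp, not the cheese; the cheese belongs to the buttering event.

(a), (d), (e)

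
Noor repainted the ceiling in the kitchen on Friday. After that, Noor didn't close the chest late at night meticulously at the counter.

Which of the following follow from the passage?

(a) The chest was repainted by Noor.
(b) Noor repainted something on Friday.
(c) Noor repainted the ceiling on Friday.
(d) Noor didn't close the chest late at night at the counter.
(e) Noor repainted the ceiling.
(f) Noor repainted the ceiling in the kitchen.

(a) Not entailed — Noor repainted the ceiling, not the chest; the chest belongs to the closing event.
(b) Entailed — dropping 'in the kitchen' and generalizing the patient leaves a sub-description the original still satisfies.
(c) Entailed — every conjunct here is already in the original repainting event.
(d) Not entailed — dropping 'meticulously' under negation is not valid — the original leaves open that Noor closed the chest some other way.
(e) Entailed — dropping 'in the kitchen', 'on Friday' leaves a sub-description the original still satisfies.
(f) Entailed — the original entails any weakening of itself; this just drops 'on Friday'.

(b), (c), (e), (f)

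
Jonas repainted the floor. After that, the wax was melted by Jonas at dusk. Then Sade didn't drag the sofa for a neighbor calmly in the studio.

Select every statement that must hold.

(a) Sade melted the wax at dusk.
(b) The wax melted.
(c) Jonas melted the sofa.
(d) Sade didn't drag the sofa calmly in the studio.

(b)

(a) Not entailed — the passage has Jonas melting the wax, not Sade.
(b) Entailed — 'Jonas melted the wax' is causative; it entails the inchoative 'the wax melted'.
(c) Not entailed — Jonas melted the wax, not the sofa; the sofa belongs to the dragging event.
(d) Not entailed — dropping 'for a neighbor' under negation is not valid — the original leaves open that Sade dragged the sofa some other way.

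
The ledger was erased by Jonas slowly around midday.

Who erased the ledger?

Jonas

'Jonas' marks the agent of the erasing event.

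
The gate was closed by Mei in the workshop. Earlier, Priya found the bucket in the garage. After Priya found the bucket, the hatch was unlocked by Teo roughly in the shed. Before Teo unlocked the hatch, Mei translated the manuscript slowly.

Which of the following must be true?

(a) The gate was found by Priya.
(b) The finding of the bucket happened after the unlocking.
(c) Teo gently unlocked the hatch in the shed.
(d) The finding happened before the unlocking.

(a) Not entailed — Priya found the bucket, not the gate; the gate belongs to the closing event.
(b) Not entailed — the narrative places the finding before the unlocking, not after.
(c) Not entailed — 'gently' adds a manner not in (and inconsistent with) the original.
(d) Entailed — the narrative places the finding before the unlocking.

(d)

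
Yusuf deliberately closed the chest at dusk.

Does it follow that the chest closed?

yes

'Yusuf closed the chest' is the causative; it entails the inchoative 'the chest closed'.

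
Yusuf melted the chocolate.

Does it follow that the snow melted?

Nothing is said about any snow; only the chocolate is affected.

no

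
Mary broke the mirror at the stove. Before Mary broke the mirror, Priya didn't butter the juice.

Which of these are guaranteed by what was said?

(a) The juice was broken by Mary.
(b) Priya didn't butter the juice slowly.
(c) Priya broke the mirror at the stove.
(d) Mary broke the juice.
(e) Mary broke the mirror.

(a) Not entailed — Mary broke the mirror, not the juice; the juice belongs to the buttering event.
(b) Entailed — under negation, adding a further restriction is entailed: if no such buttering event occurred, none occurred slowly either.
(c) Not entailed — the passage has Mary breaking the mirror, not Priya.
(d) Not entailed — Mary broke the mirror, not the juice; the juice belongs to the buttering event.
(e) Entailed — every conjunct here is already in the original breaking event.

(b), (e)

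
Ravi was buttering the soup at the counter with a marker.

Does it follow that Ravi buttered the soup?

no

'was buttering' is progressive; for an accomplishment like 'butter the soup', it doesn't entail completion.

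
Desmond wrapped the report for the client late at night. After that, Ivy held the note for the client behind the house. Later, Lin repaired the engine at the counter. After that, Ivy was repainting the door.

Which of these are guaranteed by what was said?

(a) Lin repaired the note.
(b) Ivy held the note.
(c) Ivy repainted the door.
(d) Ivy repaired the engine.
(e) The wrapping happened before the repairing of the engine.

(b), (e)

(a) Not entailed — Lin repaired the engine, not the note; the note belongs to the holding event.
(b) Entailed — the original entails any weakening of itself; this just drops 'behind the house', 'for the client'.
(c) Not entailed — 'was repainting' is progressive on an accomplishment; it does not entail the completed 'repainted'.
(d) Not entailed — the passage has Lin repairing the engine, not Ivy.
(e) Entailed — the narrative places the wrapping before the repairing.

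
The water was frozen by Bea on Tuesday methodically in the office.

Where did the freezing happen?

'in the office' marks the location of the freezing event.

in the office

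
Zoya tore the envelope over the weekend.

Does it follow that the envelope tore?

'Zoya tore the envelope' is the causative; it entails the inchoative 'the envelope tore'.

yes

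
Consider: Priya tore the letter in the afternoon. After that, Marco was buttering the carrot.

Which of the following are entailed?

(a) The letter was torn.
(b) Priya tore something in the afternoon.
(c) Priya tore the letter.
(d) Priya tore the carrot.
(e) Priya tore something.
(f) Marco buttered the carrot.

(a), (b), (c), (e)

(a) Entailed — every conjunct here is already in the original tearing event.
(b) Entailed — the original entails any weakening of itself; this just generalizes the patient.
(c) Entailed — the original entails any weakening of itself; this just drops 'in the afternoon'.
(d) Not entailed — Priya tore the letter, not the carrot; the carrot belongs to the buttering event.
(e) Entailed — every conjunct here is already in the original tearing event.
(f) Not entailed — 'was buttering' is progressive on an accomplishment; it does not entail the completed 'buttered'.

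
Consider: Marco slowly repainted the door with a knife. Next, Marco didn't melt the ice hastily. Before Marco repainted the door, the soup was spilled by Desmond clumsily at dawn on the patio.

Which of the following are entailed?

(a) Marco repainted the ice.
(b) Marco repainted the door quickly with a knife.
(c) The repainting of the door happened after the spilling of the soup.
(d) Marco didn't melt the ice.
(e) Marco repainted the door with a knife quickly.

(a) Not entailed — Marco repainted the door, not the ice; the ice belongs to the melting event.
(b) Not entailed — 'quickly' adds a manner not in (and inconsistent with) the original.
(c) Entailed — the narrative places the spilling before the repainting.
(d) Not entailed — dropping 'hastily' under negation is not valid — the original leaves open that Marco melted the ice some other way.
(e) Not entailed — 'quickly' adds a manner not in (and inconsistent with) the original.

(c)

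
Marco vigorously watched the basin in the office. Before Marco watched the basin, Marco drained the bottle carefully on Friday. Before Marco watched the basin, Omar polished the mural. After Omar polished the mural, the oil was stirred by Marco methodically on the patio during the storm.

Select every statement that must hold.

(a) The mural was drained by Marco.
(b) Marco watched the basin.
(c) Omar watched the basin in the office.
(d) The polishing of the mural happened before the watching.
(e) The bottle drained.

(a) Not entailed — Marco drained the bottle, not the mural; the mural belongs to the polishing event.
(b) Entailed — the original entails any weakening of itself; this just drops 'vigorously', 'in the office'.
(c) Not entailed — the passage has Marco watching the basin, not Omar.
(d) Entailed — the narrative places the polishing before the watching.
(e) Entailed — 'Marco drained the bottle' is causative; it entails the inchoative 'the bottle drained'.

(b), (d), (e)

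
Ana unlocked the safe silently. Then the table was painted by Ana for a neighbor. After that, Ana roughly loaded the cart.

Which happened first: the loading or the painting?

The connectives place the painting before the loading.

the painting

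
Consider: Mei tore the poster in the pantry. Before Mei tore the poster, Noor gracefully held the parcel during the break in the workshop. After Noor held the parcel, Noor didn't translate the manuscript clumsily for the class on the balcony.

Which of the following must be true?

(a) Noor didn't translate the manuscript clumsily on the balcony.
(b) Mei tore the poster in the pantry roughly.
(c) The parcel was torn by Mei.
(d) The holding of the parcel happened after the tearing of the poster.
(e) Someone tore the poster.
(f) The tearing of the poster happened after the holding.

(e), (f)

(a) Not entailed — dropping 'for the class' under negation is not valid — the original leaves open that Noor translated the manuscript some other way.
(b) Not entailed — 'roughly' adds information not in the original event.
(c) Not entailed — Mei tore the poster, not the parcel; the parcel belongs to the holding event.
(d) Not entailed — the narrative places the holding before the tearing, not after.
(e) Entailed — every conjunct here is already in the original tearing event.
(f) Entailed — the narrative places the holding before the tearing.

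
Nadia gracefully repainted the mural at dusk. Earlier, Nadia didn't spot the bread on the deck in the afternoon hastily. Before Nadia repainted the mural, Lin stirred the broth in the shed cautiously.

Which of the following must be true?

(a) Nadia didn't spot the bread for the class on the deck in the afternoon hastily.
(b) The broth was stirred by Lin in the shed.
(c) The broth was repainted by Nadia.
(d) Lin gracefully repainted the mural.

(a) Entailed — under negation, adding a further restriction is entailed: if no such spotting event occurred, none occurred for the class either.
(b) Entailed — dropping 'cautiously' leaves a sub-description the original still satisfies.
(c) Not entailed — Nadia repainted the mural, not the broth; the broth belongs to the stirring event.
(d) Not entailed — the passage has Nadia repainting the mural, not Lin.

(a), (b)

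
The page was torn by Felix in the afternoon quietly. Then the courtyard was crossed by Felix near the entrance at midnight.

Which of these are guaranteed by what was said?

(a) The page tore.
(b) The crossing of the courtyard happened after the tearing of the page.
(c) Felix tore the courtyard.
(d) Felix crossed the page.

(a), (b)

(a) Entailed — 'Felix tore the page' is causative; it entails the inchoative 'the page tore'.
(b) Entailed — the narrative places the tearing before the crossing.
(c) Not entailed — Felix tore the page, not the courtyard; the courtyard belongs to the crossing event.
(d) Not entailed — Felix crossed the courtyard, not the page; the page belongs to the tearing event.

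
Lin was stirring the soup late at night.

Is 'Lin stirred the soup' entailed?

'stir' is atelic; if Lin was stirring the soup, then Lin stirred the soup (for some time).

yes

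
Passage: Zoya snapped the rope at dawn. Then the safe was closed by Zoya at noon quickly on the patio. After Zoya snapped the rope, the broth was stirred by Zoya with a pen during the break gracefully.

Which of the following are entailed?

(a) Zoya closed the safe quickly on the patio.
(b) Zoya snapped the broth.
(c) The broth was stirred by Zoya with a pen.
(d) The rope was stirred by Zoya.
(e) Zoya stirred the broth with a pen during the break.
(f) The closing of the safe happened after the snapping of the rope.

(a), (c), (e), (f)

(a) Entailed — this follows by dropping conjuncts from the closing event's description.
(b) Not entailed — Zoya snapped the rope, not the broth; the broth belongs to the stirring event.
(c) Entailed — this follows by dropping conjuncts from the stirring event's description.
(d) Not entailed — Zoya stirred the broth, not the rope; the rope belongs to the snapping event.
(e) Entailed — the original entails any weakening of itself; this just drops 'gracefully'.
(f) Entailed — the narrative places the snapping before the closing.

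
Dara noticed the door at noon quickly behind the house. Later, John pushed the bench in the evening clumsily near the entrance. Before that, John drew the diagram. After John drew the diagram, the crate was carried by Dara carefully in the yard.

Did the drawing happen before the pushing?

The narrative orders the drawing before the pushing.

yes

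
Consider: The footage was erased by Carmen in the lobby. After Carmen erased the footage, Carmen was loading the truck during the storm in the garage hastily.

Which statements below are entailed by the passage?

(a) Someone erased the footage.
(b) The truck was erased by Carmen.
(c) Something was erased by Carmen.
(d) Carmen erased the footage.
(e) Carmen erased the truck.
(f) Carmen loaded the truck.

(a) Entailed — the original entails any weakening of itself; this just drops 'in the lobby' and generalizes the agent.
(b) Not entailed — Carmen erased the footage, not the truck; the truck belongs to the loading event.
(c) Entailed — the original entails any weakening of itself; this just drops 'in the lobby' and generalizes the patient.
(d) Entailed — the original entails any weakening of itself; this just drops 'in the lobby'.
(e) Not entailed — Carmen erased the footage, not the truck; the truck belongs to the loading event.
(f) Not entailed — 'was loading' is progressive on an accomplishment; it does not entail the completed 'loaded'.

(a), (c), (d)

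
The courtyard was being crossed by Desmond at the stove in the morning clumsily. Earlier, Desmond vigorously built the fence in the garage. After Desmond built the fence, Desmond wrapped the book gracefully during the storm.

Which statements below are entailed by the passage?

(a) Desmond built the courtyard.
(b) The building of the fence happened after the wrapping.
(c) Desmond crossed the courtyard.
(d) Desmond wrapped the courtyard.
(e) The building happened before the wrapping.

(e)

(a) Not entailed — Desmond built the fence, not the courtyard; the courtyard belongs to the crossing event.
(b) Not entailed — the narrative places the building before the wrapping, not after.
(c) Not entailed — 'was crossing' is progressive on an accomplishment; it does not entail the completed 'crossed'.
(d) Not entailed — Desmond wrapped the book, not the courtyard; the courtyard belongs to the crossing event.
(e) Entailed — the narrative places the building before the wrapping.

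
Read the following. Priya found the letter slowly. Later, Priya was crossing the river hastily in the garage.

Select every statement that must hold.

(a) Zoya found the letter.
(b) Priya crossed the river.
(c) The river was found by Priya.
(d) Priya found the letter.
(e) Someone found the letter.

(d), (e)

(a) Not entailed — the passage has Priya finding the letter, not Zoya.
(b) Not entailed — 'was crossing' is progressive on an accomplishment; it does not entail the completed 'crossed'.
(c) Not entailed — Priya found the letter, not the river; the river belongs to the crossing event.
(d) Entailed — this follows by dropping conjuncts from the finding event's description.
(e) Entailed — dropping 'slowly' and generalizing the agent leaves a sub-description the original still satisfies.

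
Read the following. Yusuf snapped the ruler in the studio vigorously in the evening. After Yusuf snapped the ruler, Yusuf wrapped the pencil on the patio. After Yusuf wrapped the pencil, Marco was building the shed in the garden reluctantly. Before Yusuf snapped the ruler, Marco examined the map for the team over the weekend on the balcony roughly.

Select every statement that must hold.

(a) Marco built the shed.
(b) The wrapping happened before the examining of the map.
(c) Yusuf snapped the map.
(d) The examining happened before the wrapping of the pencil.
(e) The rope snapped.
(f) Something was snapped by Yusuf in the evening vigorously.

(a) Not entailed — 'was building' is progressive on an accomplishment; it does not entail the completed 'built'.
(b) Not entailed — the narrative places the examining before the wrapping, not after.
(c) Not entailed — Yusuf snapped the ruler, not the map; the map belongs to the examining event.
(d) Entailed — the narrative places the examining before the wrapping.
(e) Not entailed — the ruler is what snapped, not the rope.
(f) Entailed — every conjunct here is already in the original snapping event.

(d), (f)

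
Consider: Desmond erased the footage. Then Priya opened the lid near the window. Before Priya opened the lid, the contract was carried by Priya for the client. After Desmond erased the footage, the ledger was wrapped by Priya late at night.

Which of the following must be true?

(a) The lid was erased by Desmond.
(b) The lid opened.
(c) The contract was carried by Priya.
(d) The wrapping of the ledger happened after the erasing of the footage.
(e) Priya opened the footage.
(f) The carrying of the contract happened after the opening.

(b), (c), (d)

(a) Not entailed — Desmond erased the footage, not the lid; the lid belongs to the opening event.
(b) Entailed — 'Priya opened the lid' is causative; it entails the inchoative 'the lid opened'.
(c) Entailed — this follows by dropping conjuncts from the carrying event's description.
(d) Entailed — the narrative places the erasing before the wrapping.
(e) Not entailed — Priya opened the lid, not the footage; the footage belongs to the erasing event.
(f) Not entailed — the narrative places the carrying before the opening, not after.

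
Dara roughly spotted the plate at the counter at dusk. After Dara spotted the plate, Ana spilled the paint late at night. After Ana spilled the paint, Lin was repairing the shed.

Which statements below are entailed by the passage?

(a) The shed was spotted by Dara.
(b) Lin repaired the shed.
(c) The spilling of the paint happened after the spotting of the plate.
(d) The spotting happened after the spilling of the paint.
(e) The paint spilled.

(c), (e)

(a) Not entailed — Dara spotted the plate, not the shed; the shed belongs to the repairing event.
(b) Not entailed — 'was repairing' is progressive on an accomplishment; it does not entail the completed 'repaired'.
(c) Entailed — the narrative places the spotting before the spilling.
(d) Not entailed — the narrative places the spotting before the spilling, not after.
(e) Entailed — 'Ana spilled the paint' is causative; it entails the inchoative 'the paint spilled'.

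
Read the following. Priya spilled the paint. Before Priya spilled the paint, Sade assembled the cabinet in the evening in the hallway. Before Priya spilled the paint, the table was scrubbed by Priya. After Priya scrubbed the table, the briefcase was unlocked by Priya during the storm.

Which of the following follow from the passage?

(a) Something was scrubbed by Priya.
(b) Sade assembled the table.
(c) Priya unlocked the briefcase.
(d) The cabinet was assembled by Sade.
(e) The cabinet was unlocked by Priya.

(a), (c), (d)

(a) Entailed — generalizing the patient leaves a sub-description the original still satisfies.
(b) Not entailed — Sade assembled the cabinet, not the table; the table belongs to the scrubbing event.
(c) Entailed — dropping 'during the storm' leaves a sub-description the original still satisfies.
(d) Entailed — the original entails any weakening of itself; this just drops 'in the hallway', 'in the evening'.
(e) Not entailed — Priya unlocked the briefcase, not the cabinet; the cabinet belongs to the assembling event.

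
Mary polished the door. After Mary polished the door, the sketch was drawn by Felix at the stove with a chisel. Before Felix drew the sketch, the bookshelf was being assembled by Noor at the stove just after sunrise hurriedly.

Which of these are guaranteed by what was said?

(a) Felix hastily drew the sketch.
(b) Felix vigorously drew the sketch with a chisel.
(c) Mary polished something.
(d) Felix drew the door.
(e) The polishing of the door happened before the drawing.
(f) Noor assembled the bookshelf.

(a) Not entailed — 'hastily' adds information not in the original event.
(b) Not entailed — 'vigorously' adds information not in the original event.
(c) Entailed — this follows by dropping conjuncts from the polishing event's description.
(d) Not entailed — Felix drew the sketch, not the door; the door belongs to the polishing event.
(e) Entailed — the narrative places the polishing before the drawing.
(f) Not entailed — 'was assembling' is progressive on an accomplishment; it does not entail the completed 'assembled'.

(c), (e)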